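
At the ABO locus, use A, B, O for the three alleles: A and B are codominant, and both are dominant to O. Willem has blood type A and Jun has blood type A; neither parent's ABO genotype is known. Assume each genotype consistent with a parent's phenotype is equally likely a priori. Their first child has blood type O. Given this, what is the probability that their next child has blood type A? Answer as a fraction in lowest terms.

3/4

Possible genotypes: Willem ∈ {AA, AO}; Jun ∈ {AA, AO}.
Weight each parental genotype pair by prior × P(type-O child):
  AO × AO: posterior weight 1; P(next child type A) = 3/4.
Weighted sum = 3/4.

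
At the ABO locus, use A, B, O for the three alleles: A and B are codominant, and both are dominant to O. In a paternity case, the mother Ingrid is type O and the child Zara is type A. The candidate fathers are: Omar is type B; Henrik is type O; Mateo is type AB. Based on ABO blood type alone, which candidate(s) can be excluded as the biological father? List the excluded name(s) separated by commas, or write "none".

A candidate is excluded only if no genotype consistent with his phenotype could produce a type A child with a type O mother.
Omar (type B): no genotype consistent with that phenotype can produce a type-A child with a type-O mother.
Henrik (type O): no genotype consistent with that phenotype can produce a type-A child with a type-O mother.

Omar, Henrik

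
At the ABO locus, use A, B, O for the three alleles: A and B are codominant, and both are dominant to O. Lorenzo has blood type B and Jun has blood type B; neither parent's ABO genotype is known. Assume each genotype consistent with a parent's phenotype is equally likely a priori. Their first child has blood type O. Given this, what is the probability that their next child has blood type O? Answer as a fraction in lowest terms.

Possible genotypes: Lorenzo ∈ {BB, BO}; Jun ∈ {BB, BO}.
Weight each parental genotype pair by prior × P(type-O child):
  BO × BO: posterior weight 1; P(next child type O) = 1/4.
Weighted sum = 1/4.

1/4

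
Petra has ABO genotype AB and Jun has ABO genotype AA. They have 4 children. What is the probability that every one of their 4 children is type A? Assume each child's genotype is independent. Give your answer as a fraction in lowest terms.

1/16

ABO cross AB × AA → 1/2 A, 1/2 AB.
So P(type A) = 1/2 per child.
All 4 independent: (1/2)^4 = 1/16.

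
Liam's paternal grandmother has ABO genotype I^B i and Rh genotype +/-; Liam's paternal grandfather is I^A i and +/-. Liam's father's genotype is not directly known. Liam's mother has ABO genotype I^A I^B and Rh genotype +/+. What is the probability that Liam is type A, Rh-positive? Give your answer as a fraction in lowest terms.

Liam's father's ABO genotype from I^B i × I^A i: 1/4 I^A I^B, 1/4 I^A i, 1/4 I^B i, 1/4 i i.
Crossing each possibility with the mother I^A I^B and summing P(type A): 1/4·1/4 + 1/4·1/2 + 1/4·1/4 + 1/4·1/2 = 3/8.
Similarly for Rh via the father's Rh distribution: P(Rh+) = 1.
Independent loci: 3/8 × 1 = 3/8.

3/8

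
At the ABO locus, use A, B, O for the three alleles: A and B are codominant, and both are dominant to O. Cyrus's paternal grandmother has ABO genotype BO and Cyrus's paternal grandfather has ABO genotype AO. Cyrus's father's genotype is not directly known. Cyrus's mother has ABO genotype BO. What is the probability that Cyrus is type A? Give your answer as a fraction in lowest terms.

1/8

Cyrus's father's ABO genotype from BO × AO: 1/4 AB, 1/4 AO, 1/4 BO, 1/4 OO.
Crossing each possibility with the mother BO and summing P(type A): 1/4·1/4 + 1/4·1/4 + 1/4·0 + 1/4·0 = 1/8.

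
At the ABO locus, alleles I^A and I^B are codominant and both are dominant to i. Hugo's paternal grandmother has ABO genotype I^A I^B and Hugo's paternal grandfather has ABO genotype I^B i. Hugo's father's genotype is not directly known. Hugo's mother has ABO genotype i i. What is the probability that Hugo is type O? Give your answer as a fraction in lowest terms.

Hugo's father's ABO genotype from I^A I^B × I^B i: 1/4 I^A I^B, 1/4 I^A i, 1/4 I^B I^B, 1/4 I^B i.
Crossing each possibility with the mother i i and summing P(type O): 1/4·0 + 1/4·1/2 + 1/4·0 + 1/4·1/2 = 1/4.

1/4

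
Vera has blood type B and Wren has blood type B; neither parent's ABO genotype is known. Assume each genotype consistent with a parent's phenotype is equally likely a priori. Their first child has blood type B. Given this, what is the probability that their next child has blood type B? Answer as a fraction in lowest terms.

Possible genotypes: Vera ∈ {BB, BO}; Wren ∈ {BB, BO}.
Weight each parental genotype pair by prior × P(type-B child):
  BB × BB: posterior weight 4/15; P(next child type B) = 1.
  BB × BO: posterior weight 4/15; P(next child type B) = 1.
  BO × BB: posterior weight 4/15; P(next child type B) = 1.
  BO × BO: posterior weight 1/5; P(next child type B) = 3/4.
Weighted sum = 19/20.

19/20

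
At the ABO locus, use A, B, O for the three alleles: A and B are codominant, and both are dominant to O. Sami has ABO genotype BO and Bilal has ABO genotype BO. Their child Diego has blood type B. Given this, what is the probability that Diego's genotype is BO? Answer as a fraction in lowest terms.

2/3

Cross BO × BO → 1/4 BB, 1/2 BO, 1/4 OO.
Type-B genotypes among offspring: BB (1/4), BO (1/2); total 3/4.
P(BO | type B) = (1/2) / (3/4) = 2/3.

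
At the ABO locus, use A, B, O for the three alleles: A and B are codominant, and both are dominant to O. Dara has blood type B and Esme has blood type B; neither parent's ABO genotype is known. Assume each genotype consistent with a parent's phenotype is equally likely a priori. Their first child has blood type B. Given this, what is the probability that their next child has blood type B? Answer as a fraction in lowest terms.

Possible genotypes: Dara ∈ {BB, BO}; Esme ∈ {BB, BO}.
Weight each parental genotype pair by prior × P(type-B child):
  BB × BB: posterior weight 4/15; P(next child type B) = 1.
  BB × BO: posterior weight 4/15; P(next child type B) = 1.
  BO × BB: posterior weight 4/15; P(next child type B) = 1.
  BO × BO: posterior weight 1/5; P(next child type B) = 3/4.
Weighted sum = 19/20.

19/20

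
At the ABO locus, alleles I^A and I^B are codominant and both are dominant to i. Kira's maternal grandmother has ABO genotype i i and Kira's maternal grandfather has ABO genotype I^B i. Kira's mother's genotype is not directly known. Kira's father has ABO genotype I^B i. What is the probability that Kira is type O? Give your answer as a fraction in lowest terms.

Kira's mother's ABO genotype from i i × I^B i: 1/2 I^B i, 1/2 i i.
Crossing each possibility with the father I^B i and summing P(type O): 1/2·1/4 + 1/2·1/2 = 3/8.

3/8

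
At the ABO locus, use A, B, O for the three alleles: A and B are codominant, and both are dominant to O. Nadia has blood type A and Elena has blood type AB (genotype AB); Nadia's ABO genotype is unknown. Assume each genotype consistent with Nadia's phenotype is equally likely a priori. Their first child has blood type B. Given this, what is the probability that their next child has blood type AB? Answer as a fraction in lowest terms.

1/4

Possible genotypes: Nadia ∈ {AA, AO}; Elena ∈ {AB}.
Weight each parental genotype pair by prior × P(type-B child):
  AO × AB: posterior weight 1; P(next child type AB) = 1/4.
Weighted sum = 1/4.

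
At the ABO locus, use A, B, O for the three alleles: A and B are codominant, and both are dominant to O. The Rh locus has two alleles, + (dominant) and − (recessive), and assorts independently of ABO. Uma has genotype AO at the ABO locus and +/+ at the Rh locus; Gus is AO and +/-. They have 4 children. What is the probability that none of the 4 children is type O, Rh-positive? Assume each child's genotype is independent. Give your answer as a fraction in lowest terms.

81/256

ABO cross AO × AO → 1/4 O, 3/4 A.
Rh cross +/+ × +/- → 1 Rh+; so P(type O, Rh-positive) = 1/4 × 1 = 1/4 per child.
P(not type O, Rh-positive) = 3/4 for one child; (3/4)^4 = 81/256.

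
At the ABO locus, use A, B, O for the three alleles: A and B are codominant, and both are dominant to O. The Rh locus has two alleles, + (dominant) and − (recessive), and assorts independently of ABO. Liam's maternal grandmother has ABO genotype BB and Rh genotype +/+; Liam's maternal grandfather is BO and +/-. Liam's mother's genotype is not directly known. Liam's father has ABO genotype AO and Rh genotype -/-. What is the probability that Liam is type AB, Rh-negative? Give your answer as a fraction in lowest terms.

Liam's mother's ABO genotype from BB × BO: 1/2 BB, 1/2 BO.
Crossing each possibility with the father AO and summing P(type AB): 1/2·1/2 + 1/2·1/4 = 3/8.
Similarly for Rh via the mother's Rh distribution: P(Rh-) = 1/4.
Independent loci: 3/8 × 1/4 = 3/32.

3/32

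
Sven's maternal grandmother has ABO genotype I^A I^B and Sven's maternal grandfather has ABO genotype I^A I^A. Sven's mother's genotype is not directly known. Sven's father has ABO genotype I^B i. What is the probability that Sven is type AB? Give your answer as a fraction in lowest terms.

Sven's mother's ABO genotype from I^A I^B × I^A I^A: 1/2 I^A I^A, 1/2 I^A I^B.
Crossing each possibility with the father I^B i and summing P(type AB): 1/2·1/2 + 1/2·1/4 = 3/8.

3/8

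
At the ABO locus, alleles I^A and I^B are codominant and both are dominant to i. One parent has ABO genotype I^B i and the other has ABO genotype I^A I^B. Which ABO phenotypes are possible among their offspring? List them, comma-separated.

Gametes from I^B i × I^A I^B give offspring ABO genotypes I^A I^B, I^A i, I^B I^B, I^B i, i.e. phenotypes A, B, AB.

A, B, AB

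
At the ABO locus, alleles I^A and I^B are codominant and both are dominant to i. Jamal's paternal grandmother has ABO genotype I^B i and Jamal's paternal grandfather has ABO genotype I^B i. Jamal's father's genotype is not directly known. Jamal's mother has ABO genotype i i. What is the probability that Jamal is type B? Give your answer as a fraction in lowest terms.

1/2

Jamal's father's ABO genotype from I^B i × I^B i: 1/4 I^B I^B, 1/2 I^B i, 1/4 i i.
Crossing each possibility with the mother i i and summing P(type B): 1/4·1 + 1/2·1/2 + 1/4·0 = 1/2.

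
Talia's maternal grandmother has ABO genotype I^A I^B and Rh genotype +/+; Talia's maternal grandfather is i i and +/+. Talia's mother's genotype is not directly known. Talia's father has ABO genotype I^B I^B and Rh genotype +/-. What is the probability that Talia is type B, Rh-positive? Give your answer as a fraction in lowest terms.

3/4

Talia's mother's ABO genotype from I^A I^B × i i: 1/2 I^A i, 1/2 I^B i.
Crossing each possibility with the father I^B I^B and summing P(type B): 1/2·1/2 + 1/2·1 = 3/4.
Similarly for Rh via the mother's Rh distribution: P(Rh+) = 1.
Independent loci: 3/4 × 1 = 3/4.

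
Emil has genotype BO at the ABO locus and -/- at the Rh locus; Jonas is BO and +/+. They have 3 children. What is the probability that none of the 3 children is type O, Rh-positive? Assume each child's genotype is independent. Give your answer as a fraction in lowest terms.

ABO cross BO × BO → 1/4 O, 3/4 B.
Rh cross -/- × +/+ → 1 Rh+; so P(type O, Rh-positive) = 1/4 × 1 = 1/4 per child.
P(not type O, Rh-positive) = 3/4 for one child; (3/4)^3 = 27/64.

27/64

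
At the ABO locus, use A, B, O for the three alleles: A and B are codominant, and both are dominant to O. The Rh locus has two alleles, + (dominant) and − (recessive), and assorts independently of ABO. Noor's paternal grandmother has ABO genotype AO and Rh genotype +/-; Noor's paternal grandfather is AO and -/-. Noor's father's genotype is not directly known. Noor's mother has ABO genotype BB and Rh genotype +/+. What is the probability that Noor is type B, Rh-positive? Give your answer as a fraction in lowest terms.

1/2

Noor's father's ABO genotype from AO × AO: 1/4 AA, 1/2 AO, 1/4 OO.
Crossing each possibility with the mother BB and summing P(type B): 1/4·0 + 1/2·1/2 + 1/4·1 = 1/2.
Similarly for Rh via the father's Rh distribution: P(Rh+) = 1.
Independent loci: 1/2 × 1 = 1/2.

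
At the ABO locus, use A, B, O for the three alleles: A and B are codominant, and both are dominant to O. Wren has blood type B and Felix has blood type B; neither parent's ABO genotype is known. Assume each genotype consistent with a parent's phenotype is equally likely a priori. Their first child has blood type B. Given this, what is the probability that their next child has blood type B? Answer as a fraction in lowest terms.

Possible genotypes: Wren ∈ {BB, BO}; Felix ∈ {BB, BO}.
Weight each parental genotype pair by prior × P(type-B child):
  BB × BB: posterior weight 4/15; P(next child type B) = 1.
  BB × BO: posterior weight 4/15; P(next child type B) = 1.
  BO × BB: posterior weight 4/15; P(next child type B) = 1.
  BO × BO: posterior weight 1/5; P(next child type B) = 3/4.
Weighted sum = 19/20.

19/20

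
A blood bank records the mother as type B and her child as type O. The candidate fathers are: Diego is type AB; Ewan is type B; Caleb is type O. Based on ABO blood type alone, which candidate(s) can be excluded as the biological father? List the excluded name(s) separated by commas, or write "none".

Diego

A candidate is excluded only if no genotype consistent with his phenotype could produce a type O child with a type B mother.
Diego (type AB): no genotype consistent with that phenotype can produce a type-O child with a type-B mother.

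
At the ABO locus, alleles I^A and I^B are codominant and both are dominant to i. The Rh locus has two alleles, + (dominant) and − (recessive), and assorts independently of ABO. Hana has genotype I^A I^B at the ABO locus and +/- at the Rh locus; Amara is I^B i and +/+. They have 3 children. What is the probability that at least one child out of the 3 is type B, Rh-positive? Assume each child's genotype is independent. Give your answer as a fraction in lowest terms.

ABO cross I^A I^B × I^B i → 1/4 A, 1/2 B, 1/4 AB.
Rh cross +/- × +/+ → 1 Rh+; so P(type B, Rh-positive) = 1/2 × 1 = 1/2 per child.
P(none) = (1/2)^3 = 1/8; P(at least one) = 1 − 1/8 = 7/8.

7/8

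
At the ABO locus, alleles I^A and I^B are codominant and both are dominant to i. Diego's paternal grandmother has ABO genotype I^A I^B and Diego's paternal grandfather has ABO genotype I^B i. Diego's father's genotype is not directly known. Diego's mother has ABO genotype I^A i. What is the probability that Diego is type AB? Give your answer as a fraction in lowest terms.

Diego's father's ABO genotype from I^A I^B × I^B i: 1/4 I^A I^B, 1/4 I^A i, 1/4 I^B I^B, 1/4 I^B i.
Crossing each possibility with the mother I^A i and summing P(type AB): 1/4·1/4 + 1/4·0 + 1/4·1/2 + 1/4·1/4 = 1/4.

1/4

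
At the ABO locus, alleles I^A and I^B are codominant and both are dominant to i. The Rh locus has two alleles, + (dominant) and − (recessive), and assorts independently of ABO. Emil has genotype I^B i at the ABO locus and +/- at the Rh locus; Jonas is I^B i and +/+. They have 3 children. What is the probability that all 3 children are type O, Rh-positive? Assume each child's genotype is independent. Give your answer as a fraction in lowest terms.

ABO cross I^B i × I^B i → 1/4 O, 3/4 B.
Rh cross +/- × +/+ → 1 Rh+; so P(type O, Rh-positive) = 1/4 × 1 = 1/4 per child.
All 3 independent: (1/4)^3 = 1/64.

1/64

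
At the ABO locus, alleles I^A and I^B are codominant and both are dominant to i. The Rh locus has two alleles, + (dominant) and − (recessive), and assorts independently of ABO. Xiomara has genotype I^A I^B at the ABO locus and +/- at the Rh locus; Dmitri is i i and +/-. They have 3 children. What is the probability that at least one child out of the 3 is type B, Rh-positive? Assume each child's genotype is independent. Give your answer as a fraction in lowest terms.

387/512

ABO cross I^A I^B × i i → 1/2 A, 1/2 B.
Rh cross +/- × +/- → 3/4 Rh+, 1/4 Rh-; so P(type B, Rh-positive) = 1/2 × 3/4 = 3/8 per child.
P(none) = (5/8)^3 = 125/512; P(at least one) = 1 − 125/512 = 387/512.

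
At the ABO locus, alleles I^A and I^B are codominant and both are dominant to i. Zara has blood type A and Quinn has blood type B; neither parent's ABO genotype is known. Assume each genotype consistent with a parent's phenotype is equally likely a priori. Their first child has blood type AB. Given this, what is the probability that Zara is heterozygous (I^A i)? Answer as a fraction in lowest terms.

1/3

Possible genotypes: Zara ∈ {I^A I^A, I^A i}; Quinn ∈ {I^B I^B, I^B i}.
Weight each parental genotype pair by prior × P(type-AB child):
  I^A I^A × I^B I^B: posterior weight 4/9.
  I^A I^A × I^B i: posterior weight 2/9.
  I^A i × I^B I^B: posterior weight 2/9.
  I^A i × I^B i: posterior weight 1/9.
Sum the posterior weight over pairs where Zara is I^A i: 1/3.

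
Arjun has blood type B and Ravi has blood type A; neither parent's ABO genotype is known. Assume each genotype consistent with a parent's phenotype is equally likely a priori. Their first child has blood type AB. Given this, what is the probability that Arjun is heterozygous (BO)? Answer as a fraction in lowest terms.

1/3

Possible genotypes: Arjun ∈ {BB, BO}; Ravi ∈ {AA, AO}.
Weight each parental genotype pair by prior × P(type-AB child):
  BB × AA: posterior weight 4/9.
  BB × AO: posterior weight 2/9.
  BO × AA: posterior weight 2/9.
  BO × AO: posterior weight 1/9.
Sum the posterior weight over pairs where Arjun is BO: 1/3.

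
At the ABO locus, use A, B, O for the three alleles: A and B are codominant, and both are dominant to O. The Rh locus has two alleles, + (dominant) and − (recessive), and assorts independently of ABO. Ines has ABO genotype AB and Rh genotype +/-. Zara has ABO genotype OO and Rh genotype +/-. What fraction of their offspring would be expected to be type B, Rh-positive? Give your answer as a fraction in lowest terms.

3/8

ABO cross AB × OO → offspring phenotypes: 1/2 A, 1/2 B.
Rh cross +/- × +/- → 3/4 Rh+, 1/4 Rh-.
Independent loci: P(type B, Rh-positive) = 1/2 × 3/4 = 3/8.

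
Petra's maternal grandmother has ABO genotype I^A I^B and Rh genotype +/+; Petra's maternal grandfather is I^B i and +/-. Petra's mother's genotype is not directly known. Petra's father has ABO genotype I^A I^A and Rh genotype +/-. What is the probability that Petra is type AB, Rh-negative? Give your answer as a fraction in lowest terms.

Petra's mother's ABO genotype from I^A I^B × I^B i: 1/4 I^A I^B, 1/4 I^A i, 1/4 I^B I^B, 1/4 I^B i.
Crossing each possibility with the father I^A I^A and summing P(type AB): 1/4·1/2 + 1/4·0 + 1/4·1 + 1/4·1/2 = 1/2.
Similarly for Rh via the mother's Rh distribution: P(Rh-) = 1/8.
Independent loci: 1/2 × 1/8 = 1/16.

1/16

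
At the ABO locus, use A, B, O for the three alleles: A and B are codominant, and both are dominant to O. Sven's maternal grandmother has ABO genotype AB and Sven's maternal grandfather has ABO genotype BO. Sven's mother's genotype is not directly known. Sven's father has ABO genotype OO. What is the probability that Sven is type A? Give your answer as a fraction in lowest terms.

1/4

Sven's mother's ABO genotype from AB × BO: 1/4 AB, 1/4 AO, 1/4 BB, 1/4 BO.
Crossing each possibility with the father OO and summing P(type A): 1/4·1/2 + 1/4·1/2 + 1/4·0 + 1/4·0 = 1/4.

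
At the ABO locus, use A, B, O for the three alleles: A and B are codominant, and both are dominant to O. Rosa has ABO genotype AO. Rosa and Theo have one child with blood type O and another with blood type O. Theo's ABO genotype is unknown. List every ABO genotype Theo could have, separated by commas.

For each candidate genotype of Theo, check whether crossing it with AO can produce every observed child phenotype.
  AA → possible child types {A} ✗
  AB → possible child types {A, B, AB} ✗
  AO → possible child types {O, A} ✓
  BB → possible child types {B, AB} ✗
  BO → possible child types {O, A, B, AB} ✓
  OO → possible child types {O, A} ✓

AO, BO, OO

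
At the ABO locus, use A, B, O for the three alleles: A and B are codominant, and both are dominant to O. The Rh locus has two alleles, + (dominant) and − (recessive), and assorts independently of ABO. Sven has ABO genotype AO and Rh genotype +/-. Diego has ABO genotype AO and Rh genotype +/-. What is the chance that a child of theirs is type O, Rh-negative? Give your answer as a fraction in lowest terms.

ABO cross AO × AO → offspring phenotypes: 1/4 O, 3/4 A.
Rh cross +/- × +/- → 3/4 Rh+, 1/4 Rh-.
Independent loci: P(type O, Rh-negative) = 1/4 × 1/4 = 1/16.

1/16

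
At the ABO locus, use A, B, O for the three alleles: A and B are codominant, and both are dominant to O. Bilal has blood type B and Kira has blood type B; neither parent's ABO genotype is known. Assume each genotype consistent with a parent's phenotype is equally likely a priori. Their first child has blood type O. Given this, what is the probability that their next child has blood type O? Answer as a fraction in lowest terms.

Possible genotypes: Bilal ∈ {BB, BO}; Kira ∈ {BB, BO}.
Weight each parental genotype pair by prior × P(type-O child):
  BO × BO: posterior weight 1; P(next child type O) = 1/4.
Weighted sum = 1/4.

1/4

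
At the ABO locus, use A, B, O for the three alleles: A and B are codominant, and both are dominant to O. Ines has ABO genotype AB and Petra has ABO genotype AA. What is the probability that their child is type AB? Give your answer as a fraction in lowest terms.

ABO cross AB × AA → offspring phenotypes: 1/2 A, 1/2 AB.
So P(type AB) = 1/2.

1/2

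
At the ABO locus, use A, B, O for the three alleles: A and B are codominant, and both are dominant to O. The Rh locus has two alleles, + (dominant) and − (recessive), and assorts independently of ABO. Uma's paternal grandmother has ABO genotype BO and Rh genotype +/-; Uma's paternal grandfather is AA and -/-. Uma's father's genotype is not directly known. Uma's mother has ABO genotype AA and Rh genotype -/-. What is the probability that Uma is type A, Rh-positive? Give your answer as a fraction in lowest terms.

3/16

Uma's father's ABO genotype from BO × AA: 1/2 AB, 1/2 AO.
Crossing each possibility with the mother AA and summing P(type A): 1/2·1/2 + 1/2·1 = 3/4.
Similarly for Rh via the father's Rh distribution: P(Rh+) = 1/4.
Independent loci: 3/4 × 1/4 = 3/16.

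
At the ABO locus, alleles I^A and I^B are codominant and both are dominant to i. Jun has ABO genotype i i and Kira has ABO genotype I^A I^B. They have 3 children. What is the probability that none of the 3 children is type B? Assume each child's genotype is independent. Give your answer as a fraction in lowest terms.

1/8

ABO cross i i × I^A I^B → 1/2 A, 1/2 B.
So P(type B) = 1/2 per child.
P(not type B) = 1/2 for one child; (1/2)^3 = 1/8.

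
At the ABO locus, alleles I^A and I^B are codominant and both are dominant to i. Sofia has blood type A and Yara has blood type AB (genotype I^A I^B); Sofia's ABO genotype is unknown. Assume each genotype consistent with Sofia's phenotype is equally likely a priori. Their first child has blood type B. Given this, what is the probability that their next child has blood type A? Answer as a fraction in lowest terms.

1/2

Possible genotypes: Sofia ∈ {I^A I^A, I^A i}; Yara ∈ {I^A I^B}.
Weight each parental genotype pair by prior × P(type-B child):
  I^A i × I^A I^B: posterior weight 1; P(next child type A) = 1/2.
Weighted sum = 1/2.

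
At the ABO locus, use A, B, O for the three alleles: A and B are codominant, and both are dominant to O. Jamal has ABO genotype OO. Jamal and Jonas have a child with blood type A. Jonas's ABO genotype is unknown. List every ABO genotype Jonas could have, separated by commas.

For each candidate genotype of Jonas, check whether crossing it with OO can produce every observed child phenotype.
  AA → possible child types {A} ✓
  AB → possible child types {A, B} ✓
  AO → possible child types {O, A} ✓
  BB → possible child types {B} ✗
  BO → possible child types {O, B} ✗
  OO → possible child types {O} ✗

AA, AB, AO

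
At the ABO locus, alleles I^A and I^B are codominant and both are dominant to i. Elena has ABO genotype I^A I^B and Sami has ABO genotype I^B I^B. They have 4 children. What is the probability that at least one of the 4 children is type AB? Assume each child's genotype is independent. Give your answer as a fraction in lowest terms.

15/16

ABO cross I^A I^B × I^B I^B → 1/2 B, 1/2 AB.
So P(type AB) = 1/2 per child.
P(none) = (1/2)^4 = 1/16; P(at least one) = 1 − 1/16 = 15/16.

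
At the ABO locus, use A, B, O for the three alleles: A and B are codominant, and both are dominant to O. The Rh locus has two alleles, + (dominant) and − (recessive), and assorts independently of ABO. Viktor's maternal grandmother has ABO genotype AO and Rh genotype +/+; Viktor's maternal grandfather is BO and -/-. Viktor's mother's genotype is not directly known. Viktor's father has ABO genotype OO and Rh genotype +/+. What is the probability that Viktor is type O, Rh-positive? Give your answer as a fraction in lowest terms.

Viktor's mother's ABO genotype from AO × BO: 1/4 AB, 1/4 AO, 1/4 BO, 1/4 OO.
Crossing each possibility with the father OO and summing P(type O): 1/4·0 + 1/4·1/2 + 1/4·1/2 + 1/4·1 = 1/2.
Similarly for Rh via the mother's Rh distribution: P(Rh+) = 1.
Independent loci: 1/2 × 1 = 1/2.

1/2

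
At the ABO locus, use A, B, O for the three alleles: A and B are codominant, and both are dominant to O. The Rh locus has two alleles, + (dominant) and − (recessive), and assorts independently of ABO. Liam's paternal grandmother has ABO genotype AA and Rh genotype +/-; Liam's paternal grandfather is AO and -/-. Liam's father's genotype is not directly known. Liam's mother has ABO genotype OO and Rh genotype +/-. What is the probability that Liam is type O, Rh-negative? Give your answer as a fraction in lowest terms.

3/32

Liam's father's ABO genotype from AA × AO: 1/2 AA, 1/2 AO.
Crossing each possibility with the mother OO and summing P(type O): 1/2·0 + 1/2·1/2 = 1/4.
Similarly for Rh via the father's Rh distribution: P(Rh-) = 3/8.
Independent loci: 1/4 × 3/8 = 3/32.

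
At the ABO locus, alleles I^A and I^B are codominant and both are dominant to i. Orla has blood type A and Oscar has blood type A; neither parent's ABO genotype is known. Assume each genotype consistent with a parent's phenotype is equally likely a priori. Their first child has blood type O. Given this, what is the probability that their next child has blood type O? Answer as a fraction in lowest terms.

Possible genotypes: Orla ∈ {I^A I^A, I^A i}; Oscar ∈ {I^A I^A, I^A i}.
Weight each parental genotype pair by prior × P(type-O child):
  I^A i × I^A i: posterior weight 1; P(next child type O) = 1/4.
Weighted sum = 1/4.

1/4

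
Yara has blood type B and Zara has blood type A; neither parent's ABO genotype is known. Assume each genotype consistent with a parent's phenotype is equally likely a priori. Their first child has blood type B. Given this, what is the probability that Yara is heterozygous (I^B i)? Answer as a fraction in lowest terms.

1/3

Possible genotypes: Yara ∈ {I^B I^B, I^B i}; Zara ∈ {I^A I^A, I^A i}.
Weight each parental genotype pair by prior × P(type-B child):
  I^B I^B × I^A i: posterior weight 2/3.
  I^B i × I^A i: posterior weight 1/3.
Sum the posterior weight over pairs where Yara is I^B i: 1/3.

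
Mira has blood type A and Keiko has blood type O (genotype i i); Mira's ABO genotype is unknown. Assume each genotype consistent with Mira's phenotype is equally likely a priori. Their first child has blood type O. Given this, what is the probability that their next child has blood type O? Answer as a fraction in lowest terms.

1/2

Possible genotypes: Mira ∈ {I^A I^A, I^A i}; Keiko ∈ {i i}.
Weight each parental genotype pair by prior × P(type-O child):
  I^A i × i i: posterior weight 1; P(next child type O) = 1/2.
Weighted sum = 1/2.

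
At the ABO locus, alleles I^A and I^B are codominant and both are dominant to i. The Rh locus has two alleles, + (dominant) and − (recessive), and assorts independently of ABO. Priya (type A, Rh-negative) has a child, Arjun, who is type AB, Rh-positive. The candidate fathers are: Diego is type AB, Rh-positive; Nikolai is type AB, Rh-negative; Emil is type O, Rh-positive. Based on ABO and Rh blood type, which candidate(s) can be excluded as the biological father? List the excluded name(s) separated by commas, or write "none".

A candidate is excluded only if no genotype consistent with his phenotype could produce a type AB, Rh-positive child with a type A, Rh-negative mother.
Nikolai (type AB, Rh-): no genotype consistent with that phenotype can produce a type-AB Rh+ child with a type-A mother.
Emil (type O, Rh+): no genotype consistent with that phenotype can produce a type-AB Rh+ child with a type-A mother.

Nikolai, Emil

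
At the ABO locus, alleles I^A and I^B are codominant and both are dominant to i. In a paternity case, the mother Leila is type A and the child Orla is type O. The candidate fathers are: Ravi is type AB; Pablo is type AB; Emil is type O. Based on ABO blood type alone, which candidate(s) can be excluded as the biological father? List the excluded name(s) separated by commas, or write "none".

Ravi, Pablo

A candidate is excluded only if no genotype consistent with his phenotype could produce a type O child with a type A mother.
Ravi (type AB): no genotype consistent with that phenotype can produce a type-O child with a type-A mother.
Pablo (type AB): no genotype consistent with that phenotype can produce a type-O child with a type-A mother.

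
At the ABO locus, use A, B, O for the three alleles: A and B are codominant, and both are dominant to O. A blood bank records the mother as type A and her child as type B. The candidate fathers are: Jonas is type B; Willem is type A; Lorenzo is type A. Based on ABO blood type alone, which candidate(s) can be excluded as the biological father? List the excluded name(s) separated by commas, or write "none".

Willem, Lorenzo

A candidate is excluded only if no genotype consistent with his phenotype could produce a type B child with a type A mother.
Willem (type A): no genotype consistent with that phenotype can produce a type-B child with a type-A mother.
Lorenzo (type A): no genotype consistent with that phenotype can produce a type-B child with a type-A mother.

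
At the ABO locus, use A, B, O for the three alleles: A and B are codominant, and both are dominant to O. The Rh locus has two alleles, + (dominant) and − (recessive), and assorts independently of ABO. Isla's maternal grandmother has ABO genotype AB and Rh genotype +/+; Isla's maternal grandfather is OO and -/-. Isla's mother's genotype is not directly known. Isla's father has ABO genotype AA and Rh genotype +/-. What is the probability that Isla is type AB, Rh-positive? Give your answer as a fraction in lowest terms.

3/16

Isla's mother's ABO genotype from AB × OO: 1/2 AO, 1/2 BO.
Crossing each possibility with the father AA and summing P(type AB): 1/2·0 + 1/2·1/2 = 1/4.
Similarly for Rh via the mother's Rh distribution: P(Rh+) = 3/4.
Independent loci: 1/4 × 3/4 = 3/16.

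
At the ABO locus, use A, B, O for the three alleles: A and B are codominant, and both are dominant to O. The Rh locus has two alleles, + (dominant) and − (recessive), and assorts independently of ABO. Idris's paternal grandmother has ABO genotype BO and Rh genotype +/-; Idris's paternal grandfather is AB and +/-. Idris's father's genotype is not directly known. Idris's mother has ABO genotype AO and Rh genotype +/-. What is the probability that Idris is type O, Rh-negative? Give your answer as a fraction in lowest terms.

1/32

Idris's father's ABO genotype from BO × AB: 1/4 AB, 1/4 AO, 1/4 BB, 1/4 BO.
Crossing each possibility with the mother AO and summing P(type O): 1/4·0 + 1/4·1/4 + 1/4·0 + 1/4·1/4 = 1/8.
Similarly for Rh via the father's Rh distribution: P(Rh-) = 1/4.
Independent loci: 1/8 × 1/4 = 1/32.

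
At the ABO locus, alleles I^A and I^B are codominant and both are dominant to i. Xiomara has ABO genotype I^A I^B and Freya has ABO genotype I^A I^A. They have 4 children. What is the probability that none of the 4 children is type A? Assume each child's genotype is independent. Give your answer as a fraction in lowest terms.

ABO cross I^A I^B × I^A I^A → 1/2 A, 1/2 AB.
So P(type A) = 1/2 per child.
P(not type A) = 1/2 for one child; (1/2)^4 = 1/16.

1/16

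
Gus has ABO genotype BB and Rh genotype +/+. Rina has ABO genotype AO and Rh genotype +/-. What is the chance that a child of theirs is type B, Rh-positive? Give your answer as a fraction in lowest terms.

1/2

ABO cross BB × AO → offspring phenotypes: 1/2 B, 1/2 AB.
Rh cross +/+ × +/- → 1 Rh+.
Independent loci: P(type B, Rh-positive) = 1/2 × 1 = 1/2.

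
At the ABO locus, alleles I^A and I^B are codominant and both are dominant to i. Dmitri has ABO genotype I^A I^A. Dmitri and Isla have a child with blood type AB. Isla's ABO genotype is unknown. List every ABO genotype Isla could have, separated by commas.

I^A I^B, I^B I^B, I^B i

For each candidate genotype of Isla, check whether crossing it with I^A I^A can produce every observed child phenotype.
  I^A I^A → possible child types {A} ✗
  I^A I^B → possible child types {A, AB} ✓
  I^A i → possible child types {A} ✗
  I^B I^B → possible child types {AB} ✓
  I^B i → possible child types {A, AB} ✓
  i i → possible child types {A} ✗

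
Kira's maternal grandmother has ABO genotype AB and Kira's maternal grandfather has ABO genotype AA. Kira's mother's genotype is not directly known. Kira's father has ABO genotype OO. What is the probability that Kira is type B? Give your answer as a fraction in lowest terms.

1/4

Kira's mother's ABO genotype from AB × AA: 1/2 AA, 1/2 AB.
Crossing each possibility with the father OO and summing P(type B): 1/2·0 + 1/2·1/2 = 1/4.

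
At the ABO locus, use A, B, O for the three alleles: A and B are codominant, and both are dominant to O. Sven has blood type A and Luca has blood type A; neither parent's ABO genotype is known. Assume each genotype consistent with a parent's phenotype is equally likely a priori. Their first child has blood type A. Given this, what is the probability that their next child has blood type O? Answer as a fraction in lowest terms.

1/20

Possible genotypes: Sven ∈ {AA, AO}; Luca ∈ {AA, AO}.
Weight each parental genotype pair by prior × P(type-A child):
  AA × AA: posterior weight 4/15; P(next child type O) = 0.
  AA × AO: posterior weight 4/15; P(next child type O) = 0.
  AO × AA: posterior weight 4/15; P(next child type O) = 0.
  AO × AO: posterior weight 1/5; P(next child type O) = 1/4.
Weighted sum = 1/20.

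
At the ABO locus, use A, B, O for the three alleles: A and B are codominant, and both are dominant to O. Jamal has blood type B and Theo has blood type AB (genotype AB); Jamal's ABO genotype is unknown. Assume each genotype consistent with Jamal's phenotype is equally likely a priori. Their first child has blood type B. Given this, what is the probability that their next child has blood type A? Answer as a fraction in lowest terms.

Possible genotypes: Jamal ∈ {BB, BO}; Theo ∈ {AB}.
Weight each parental genotype pair by prior × P(type-B child):
  BB × AB: posterior weight 1/2; P(next child type A) = 0.
  BO × AB: posterior weight 1/2; P(next child type A) = 1/4.
Weighted sum = 1/8.

1/8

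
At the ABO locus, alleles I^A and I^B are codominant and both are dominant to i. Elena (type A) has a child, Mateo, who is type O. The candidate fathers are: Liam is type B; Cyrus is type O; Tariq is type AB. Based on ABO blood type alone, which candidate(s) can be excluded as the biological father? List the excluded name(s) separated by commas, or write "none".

A candidate is excluded only if no genotype consistent with his phenotype could produce a type O child with a type A mother.
Tariq (type AB): no genotype consistent with that phenotype can produce a type-O child with a type-A mother.

Tariq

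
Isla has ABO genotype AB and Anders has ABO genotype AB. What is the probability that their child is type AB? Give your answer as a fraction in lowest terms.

ABO cross AB × AB → offspring phenotypes: 1/4 A, 1/4 B, 1/2 AB.
So P(type AB) = 1/2.

1/2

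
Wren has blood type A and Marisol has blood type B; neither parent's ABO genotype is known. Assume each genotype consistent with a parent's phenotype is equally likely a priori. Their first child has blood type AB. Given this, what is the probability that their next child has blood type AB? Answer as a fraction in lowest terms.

Possible genotypes: Wren ∈ {AA, AO}; Marisol ∈ {BB, BO}.
Weight each parental genotype pair by prior × P(type-AB child):
  AA × BB: posterior weight 4/9; P(next child type AB) = 1.
  AA × BO: posterior weight 2/9; P(next child type AB) = 1/2.
  AO × BB: posterior weight 2/9; P(next child type AB) = 1/2.
  AO × BO: posterior weight 1/9; P(next child type AB) = 1/4.
Weighted sum = 25/36.

25/36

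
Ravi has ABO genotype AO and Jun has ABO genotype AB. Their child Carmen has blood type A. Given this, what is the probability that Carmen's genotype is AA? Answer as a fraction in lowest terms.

1/2

Cross AO × AB → 1/4 AA, 1/4 AB, 1/4 AO, 1/4 BO.
Type-A genotypes among offspring: AA (1/4), AO (1/4); total 1/2.
P(AA | type A) = (1/4) / (1/2) = 1/2.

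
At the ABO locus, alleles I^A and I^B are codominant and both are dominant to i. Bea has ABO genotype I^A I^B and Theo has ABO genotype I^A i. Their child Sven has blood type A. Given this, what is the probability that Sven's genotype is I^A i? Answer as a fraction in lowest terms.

Cross I^A I^B × I^A i → 1/4 I^A I^A, 1/4 I^A I^B, 1/4 I^A i, 1/4 I^B i.
Type-A genotypes among offspring: I^A I^A (1/4), I^A i (1/4); total 1/2.
P(I^A i | type A) = (1/4) / (1/2) = 1/2.

1/2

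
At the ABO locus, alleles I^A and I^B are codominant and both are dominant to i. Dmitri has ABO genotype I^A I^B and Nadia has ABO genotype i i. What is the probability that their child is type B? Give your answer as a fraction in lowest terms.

1/2

ABO cross I^A I^B × i i → offspring phenotypes: 1/2 A, 1/2 B.
So P(type B) = 1/2.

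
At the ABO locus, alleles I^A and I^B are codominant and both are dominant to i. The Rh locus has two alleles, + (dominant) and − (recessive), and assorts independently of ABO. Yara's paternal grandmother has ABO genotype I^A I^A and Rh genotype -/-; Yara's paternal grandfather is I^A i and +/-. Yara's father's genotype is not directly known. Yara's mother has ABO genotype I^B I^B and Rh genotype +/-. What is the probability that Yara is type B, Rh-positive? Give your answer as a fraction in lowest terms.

Yara's father's ABO genotype from I^A I^A × I^A i: 1/2 I^A I^A, 1/2 I^A i.
Crossing each possibility with the mother I^B I^B and summing P(type B): 1/2·0 + 1/2·1/2 = 1/4.
Similarly for Rh via the father's Rh distribution: P(Rh+) = 5/8.
Independent loci: 1/4 × 5/8 = 5/32.

5/32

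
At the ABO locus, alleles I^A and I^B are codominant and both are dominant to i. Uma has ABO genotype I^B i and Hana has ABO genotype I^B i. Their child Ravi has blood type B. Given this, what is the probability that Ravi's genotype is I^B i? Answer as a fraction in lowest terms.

2/3

Cross I^B i × I^B i → 1/4 I^B I^B, 1/2 I^B i, 1/4 i i.
Type-B genotypes among offspring: I^B I^B (1/4), I^B i (1/2); total 3/4.
P(I^B i | type B) = (1/2) / (3/4) = 2/3.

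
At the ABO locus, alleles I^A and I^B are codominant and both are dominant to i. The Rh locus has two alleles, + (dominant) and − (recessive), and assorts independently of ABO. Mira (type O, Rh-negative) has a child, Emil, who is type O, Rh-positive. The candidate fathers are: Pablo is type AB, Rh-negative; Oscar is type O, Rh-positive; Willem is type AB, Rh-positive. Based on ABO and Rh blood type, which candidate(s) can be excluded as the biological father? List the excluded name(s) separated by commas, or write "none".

Pablo, Willem

A candidate is excluded only if no genotype consistent with his phenotype could produce a type O, Rh-positive child with a type O, Rh-negative mother.
Pablo (type AB, Rh-): no genotype consistent with that phenotype can produce a type-O Rh+ child with a type-O mother.
Willem (type AB, Rh+): no genotype consistent with that phenotype can produce a type-O Rh+ child with a type-O mother.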